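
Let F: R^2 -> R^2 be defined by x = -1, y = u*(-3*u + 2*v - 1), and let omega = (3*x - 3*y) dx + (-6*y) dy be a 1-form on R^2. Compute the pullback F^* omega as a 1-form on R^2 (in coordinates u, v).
F^* omega = (6*u*(-18*u^2 + 18*u*v - 9*u - 4*v^2 + 4*v - 1)) du + (u^2*(36*u - 24*v + 12)) dv

Using F^*(f dg) = (f ∘ F) d(g ∘ F), substitute each coordinate x_i by F_i(u, v) in f_i, and replace dx_i by d F_i = (∂F_i/∂u) du + (∂F_i/∂v) dv.
  For the x component: f_1(F) = 9*u^2 - 6*u*v + 3*u - 3; d F_1 = (0) du + (0) dv
  For the y component: f_2(F) = 6*u*(3*u - 2*v + 1); d F_2 = (-6*u + 2*v - 1) du + (2*u) dv
Combining and collecting du, dv coefficients:
  coeff of du: 6*u*(-18*u^2 + 18*u*v - 9*u - 4*v^2 + 4*v - 1)
  coeff of dv: u^2*(36*u - 24*v + 12)
F^* omega = (6*u*(-18*u^2 + 18*u*v - 9*u - 4*v^2 + 4*v - 1)) du + (u^2*(36*u - 24*v + 12)) dv.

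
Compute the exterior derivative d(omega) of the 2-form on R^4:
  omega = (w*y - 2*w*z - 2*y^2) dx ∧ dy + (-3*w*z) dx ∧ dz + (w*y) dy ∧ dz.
d(omega) = (-2*w) dx ∧ dy ∧ dz + (y - 2*z) dx ∧ dy ∧ dw + (-3*z) dx ∧ dz ∧ dw + (y) dy ∧ dz ∧ dw

For a 2-form omega = sum_{i<j} g_{ij} dx_i ∧ dx_j, the exterior derivative is
  d(omega) = sum_{i<j} d(g_{ij}) ∧ dx_i ∧ dx_j = sum_{i<j, k} (∂g_{ij}/∂x_k) dx_k ∧ dx_i ∧ dx_j.
Expand each term, using dx_k ∧ dx_i ∧ dx_j = sgn(permutation) dx_{(a)} ∧ dx_{(b)} ∧ dx_{(c)} with (a < b < c) sorted:
  d(w*y - 2*w*z - 2*y^2) includes (∂/∂z)(w*y - 2*w*z - 2*y^2) dz = (-2*w) dz, which multiplied by dx ∧ dy gives (-2*w) dx ∧ dy ∧ dz
  d(w*y - 2*w*z - 2*y^2) includes (∂/∂w)(w*y - 2*w*z - 2*y^2) dw = (y - 2*z) dw, which multiplied by dx ∧ dy gives (y - 2*z) dx ∧ dy ∧ dw
  d(-3*w*z) includes (∂/∂w)(-3*w*z) dw = (-3*z) dw, which multiplied by dx ∧ dz gives (-3*z) dx ∧ dz ∧ dw
  d(w*y) includes (∂/∂w)(w*y) dw = (y) dw, which multiplied by dy ∧ dz gives (y) dy ∧ dz ∧ dw
Collecting like 3-forms: d(omega) = (-2*w) dx ∧ dy ∧ dz + (y - 2*z) dx ∧ dy ∧ dw + (-3*z) dx ∧ dz ∧ dw + (y) dy ∧ dz ∧ dw.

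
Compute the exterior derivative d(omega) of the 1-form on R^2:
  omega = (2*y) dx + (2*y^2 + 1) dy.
d(omega) = (-2) dx ∧ dy

For a 1-form omega = sum_i f_i dx_i, the exterior derivative is
  d(omega) = sum_{i < j} (∂f_j/∂x_i - ∂f_i/∂x_j) dx_i ∧ dx_j.
  coefficient of dx ∧ dy: ∂f_2/∂x - ∂f_1/∂y = ∂(2*y^2 + 1)/∂x - ∂(2*y)/∂y = -2
Assembling: d(omega) = (-2) dx ∧ dy.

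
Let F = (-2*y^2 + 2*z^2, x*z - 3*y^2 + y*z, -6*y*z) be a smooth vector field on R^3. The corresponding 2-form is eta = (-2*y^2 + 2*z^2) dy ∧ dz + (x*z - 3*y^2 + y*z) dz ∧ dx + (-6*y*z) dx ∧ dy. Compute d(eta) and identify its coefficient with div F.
d(eta) = (-12*y + z) dx ∧ dy ∧ dz; div F = -12*y + z

For a 2-form in R^3 of the form above, applying d gives a 3-form with coefficient ∂P/∂x + ∂Q/∂y + ∂R/∂z:
  ∂P/∂x = 0
  ∂Q/∂y = -6*y + z
  ∂R/∂z = -6*y
Sum = -12*y + z, which is exactly div F.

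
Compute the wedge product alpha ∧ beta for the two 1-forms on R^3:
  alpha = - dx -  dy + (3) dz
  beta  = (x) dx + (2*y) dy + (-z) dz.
alpha ∧ beta = (x - 2*y) dx ∧ dy + (-3*x + z) dx ∧ dz + (-6*y + z) dy ∧ dz

Distribute the wedge, using dx_i ∧ dx_j = -dx_j ∧ dx_i and dx_i ∧ dx_i = 0. For each pair (i, j) with i < j, the coefficient of dx_i ∧ dx_j in alpha ∧ beta is (alpha_i * beta_j - alpha_j * beta_i). Collecting: alpha ∧ beta = (x - 2*y) dx ∧ dy + (-3*x + z) dx ∧ dz + (-6*y + z) dy ∧ dz.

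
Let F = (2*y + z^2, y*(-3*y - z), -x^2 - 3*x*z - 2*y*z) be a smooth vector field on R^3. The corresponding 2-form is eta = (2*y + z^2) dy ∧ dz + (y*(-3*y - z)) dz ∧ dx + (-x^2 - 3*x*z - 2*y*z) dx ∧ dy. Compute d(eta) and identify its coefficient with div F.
d(eta) = (-3*x - 8*y - z) dx ∧ dy ∧ dz; div F = -3*x - 8*y - z

For a 2-form in R^3 of the form above, applying d gives a 3-form with coefficient ∂P/∂x + ∂Q/∂y + ∂R/∂z:
  ∂P/∂x = 0
  ∂Q/∂y = -6*y - z
  ∂R/∂z = -3*x - 2*y
Sum = -3*x - 8*y - z, which is exactly div F.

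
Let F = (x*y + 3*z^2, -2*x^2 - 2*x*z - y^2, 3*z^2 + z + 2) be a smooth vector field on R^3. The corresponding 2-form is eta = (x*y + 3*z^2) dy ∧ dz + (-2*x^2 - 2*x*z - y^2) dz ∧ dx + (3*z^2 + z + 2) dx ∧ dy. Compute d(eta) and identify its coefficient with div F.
d(eta) = (-y + 6*z + 1) dx ∧ dy ∧ dz; div F = -y + 6*z + 1

For a 2-form in R^3 of the form above, applying d gives a 3-form with coefficient ∂P/∂x + ∂Q/∂y + ∂R/∂z:
  ∂P/∂x = y
  ∂Q/∂y = -2*y
  ∂R/∂z = 6*z + 1
Sum = -y + 6*z + 1, which is exactly div F.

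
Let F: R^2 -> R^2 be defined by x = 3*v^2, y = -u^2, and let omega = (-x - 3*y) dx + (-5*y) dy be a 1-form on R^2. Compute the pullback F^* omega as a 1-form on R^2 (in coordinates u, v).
F^* omega = (-10*u^3) du + (18*v*(u^2 - v^2)) dv

Using F^*(f dg) = (f ∘ F) d(g ∘ F), substitute each coordinate x_i by F_i(u, v) in f_i, and replace dx_i by d F_i = (∂F_i/∂u) du + (∂F_i/∂v) dv.
  For the x component: f_1(F) = 3*u^2 - 3*v^2; d F_1 = (0) du + (6*v) dv
  For the y component: f_2(F) = 5*u^2; d F_2 = (-2*u) du + (0) dv
Combining and collecting du, dv coefficients:
  coeff of du: -10*u^3
  coeff of dv: 18*v*(u^2 - v^2)
F^* omega = (-10*u^3) du + (18*v*(u^2 - v^2)) dv.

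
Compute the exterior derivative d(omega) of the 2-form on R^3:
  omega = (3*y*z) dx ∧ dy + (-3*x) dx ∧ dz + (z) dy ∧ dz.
d(omega) = (3*y) dx ∧ dy ∧ dz

For a 2-form omega = sum_{i<j} g_{ij} dx_i ∧ dx_j, the exterior derivative is
  d(omega) = sum_{i<j} d(g_{ij}) ∧ dx_i ∧ dx_j = sum_{i<j, k} (∂g_{ij}/∂x_k) dx_k ∧ dx_i ∧ dx_j.
Expand each term, using dx_k ∧ dx_i ∧ dx_j = sgn(permutation) dx_{(a)} ∧ dx_{(b)} ∧ dx_{(c)} with (a < b < c) sorted:
  d(3*y*z) includes (∂/∂z)(3*y*z) dz = (3*y) dz, which multiplied by dx ∧ dy gives (3*y) dx ∧ dy ∧ dz
Collecting like 3-forms: d(omega) = (3*y) dx ∧ dy ∧ dz.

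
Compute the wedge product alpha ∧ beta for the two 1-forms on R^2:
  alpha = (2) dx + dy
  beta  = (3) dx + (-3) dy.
alpha ∧ beta = (-9) dx ∧ dy

Distribute the wedge, using dx_i ∧ dx_j = -dx_j ∧ dx_i and dx_i ∧ dx_i = 0. For each pair (i, j) with i < j, the coefficient of dx_i ∧ dx_j in alpha ∧ beta is (alpha_i * beta_j - alpha_j * beta_i). Collecting: alpha ∧ beta = (-9) dx ∧ dy.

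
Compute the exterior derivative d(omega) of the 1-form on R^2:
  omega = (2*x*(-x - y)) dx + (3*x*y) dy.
d(omega) = (2*x + 3*y) dx ∧ dy

For a 1-form omega = sum_i f_i dx_i, the exterior derivative is
  d(omega) = sum_{i < j} (∂f_j/∂x_i - ∂f_i/∂x_j) dx_i ∧ dx_j.
  coefficient of dx ∧ dy: ∂f_2/∂x - ∂f_1/∂y = ∂(3*x*y)/∂x - ∂(2*x*(-x - y))/∂y = 2*x + 3*y
Assembling: d(omega) = (2*x + 3*y) dx ∧ dy.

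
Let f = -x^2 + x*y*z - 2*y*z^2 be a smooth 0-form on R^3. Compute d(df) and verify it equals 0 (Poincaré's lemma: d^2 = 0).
d(df) = 0

Step 1: df = sum_i (∂f/∂x_i) dx_i = (-2*x + y*z) dx + (z*(x - 2*z)) dy + (y*(x - 4*z)) dz.
Step 2: Apply d again. Using the 1-form formula, the coefficient of dx ∧ dy in d(df) is ∂^2 f/∂x ∂y - ∂^2 f/∂y ∂x = (z) - (z) = 0 (equality of mixed partials for smooth f).
Similarly for dx ∧ dz and dy ∧ dz — all coefficients vanish. So d(df) = 0.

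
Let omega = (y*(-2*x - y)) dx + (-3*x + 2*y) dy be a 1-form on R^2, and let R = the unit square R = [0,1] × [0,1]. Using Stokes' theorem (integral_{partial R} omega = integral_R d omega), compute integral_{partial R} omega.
integral_(partial R) omega = -1

Stokes: integral_partial_R omega = integral_R d omega with d omega = (∂Q/∂x - ∂P/∂y) dx ∧ dy.
  ∂Q/∂x = -3
  ∂P/∂y = -2*x - 2*y
  integrand = ∂Q/∂x - ∂P/∂y = 2*x + 2*y - 3.
Integrating over R: integral_0^1 integral_0^1 (2*x + 2*y - 3) dx dy = -1.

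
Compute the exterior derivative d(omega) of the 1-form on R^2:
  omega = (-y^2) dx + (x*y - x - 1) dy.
d(omega) = (3*y - 1) dx ∧ dy

For a 1-form omega = sum_i f_i dx_i, the exterior derivative is
  d(omega) = sum_{i < j} (∂f_j/∂x_i - ∂f_i/∂x_j) dx_i ∧ dx_j.
  coefficient of dx ∧ dy: ∂f_2/∂x - ∂f_1/∂y = ∂(x*y - x - 1)/∂x - ∂(-y^2)/∂y = 3*y - 1
Assembling: d(omega) = (3*y - 1) dx ∧ dy.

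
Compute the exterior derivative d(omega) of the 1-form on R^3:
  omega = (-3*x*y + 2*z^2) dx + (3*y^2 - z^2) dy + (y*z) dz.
d(omega) = (3*x) dx ∧ dy + (-4*z) dx ∧ dz + (3*z) dy ∧ dz

For a 1-form omega = sum_i f_i dx_i, the exterior derivative is
  d(omega) = sum_{i < j} (∂f_j/∂x_i - ∂f_i/∂x_j) dx_i ∧ dx_j.
  coefficient of dx ∧ dy: ∂f_2/∂x - ∂f_1/∂y = ∂(3*y^2 - z^2)/∂x - ∂(-3*x*y + 2*z^2)/∂y = 3*x
  coefficient of dx ∧ dz: ∂f_3/∂x - ∂f_1/∂z = ∂(y*z)/∂x - ∂(-3*x*y + 2*z^2)/∂z = -4*z
  coefficient of dy ∧ dz: ∂f_3/∂y - ∂f_2/∂z = ∂(y*z)/∂y - ∂(3*y^2 - z^2)/∂z = 3*z
Assembling: d(omega) = (3*x) dx ∧ dy + (-4*z) dx ∧ dz + (3*z) dy ∧ dz.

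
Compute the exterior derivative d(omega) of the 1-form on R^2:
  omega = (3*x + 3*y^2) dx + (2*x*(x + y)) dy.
d(omega) = (4*x - 4*y) dx ∧ dy

For a 1-form omega = sum_i f_i dx_i, the exterior derivative is
  d(omega) = sum_{i < j} (∂f_j/∂x_i - ∂f_i/∂x_j) dx_i ∧ dx_j.
  coefficient of dx ∧ dy: ∂f_2/∂x - ∂f_1/∂y = ∂(2*x*(x + y))/∂x - ∂(3*x + 3*y^2)/∂y = 4*x - 4*y
Assembling: d(omega) = (4*x - 4*y) dx ∧ dy.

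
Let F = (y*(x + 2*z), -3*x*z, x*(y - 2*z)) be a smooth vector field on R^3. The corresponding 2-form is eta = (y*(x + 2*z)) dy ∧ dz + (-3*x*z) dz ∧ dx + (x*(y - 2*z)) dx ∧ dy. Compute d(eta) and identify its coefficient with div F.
d(eta) = (-2*x + y) dx ∧ dy ∧ dz; div F = -2*x + y

For a 2-form in R^3 of the form above, applying d gives a 3-form with coefficient ∂P/∂x + ∂Q/∂y + ∂R/∂z:
  ∂P/∂x = y
  ∂Q/∂y = 0
  ∂R/∂z = -2*x
Sum = -2*x + y, which is exactly div F.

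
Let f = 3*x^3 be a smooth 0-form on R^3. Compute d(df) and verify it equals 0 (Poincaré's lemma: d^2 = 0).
d(df) = 0

Step 1: df = sum_i (∂f/∂x_i) dx_i = (9*x^2) dx + (0) dy + (0) dz.
Step 2: Apply d again. Using the 1-form formula, the coefficient of dx ∧ dy in d(df) is ∂^2 f/∂x ∂y - ∂^2 f/∂y ∂x = (0) - (0) = 0 (equality of mixed partials for smooth f).
Similarly for dx ∧ dz and dy ∧ dz — all coefficients vanish. So d(df) = 0.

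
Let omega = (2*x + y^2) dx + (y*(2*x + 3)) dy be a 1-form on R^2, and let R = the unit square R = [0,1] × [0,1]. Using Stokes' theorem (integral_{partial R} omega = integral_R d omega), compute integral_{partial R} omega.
integral_(partial R) omega = 0

Stokes: integral_partial_R omega = integral_R d omega with d omega = (∂Q/∂x - ∂P/∂y) dx ∧ dy.
  ∂Q/∂x = 2*y
  ∂P/∂y = 2*y
  integrand = ∂Q/∂x - ∂P/∂y = 0.
Integrating over R: integral_0^1 integral_0^1 (0) dx dy = 0.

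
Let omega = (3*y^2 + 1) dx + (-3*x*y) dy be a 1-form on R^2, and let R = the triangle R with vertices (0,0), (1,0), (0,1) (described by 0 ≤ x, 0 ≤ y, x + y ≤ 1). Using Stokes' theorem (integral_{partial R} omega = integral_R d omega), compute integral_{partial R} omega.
integral_(partial R) omega = -3/2

Stokes: integral_partial_R omega = integral_R d omega with d omega = (∂Q/∂x - ∂P/∂y) dx ∧ dy.
  ∂Q/∂x = -3*y
  ∂P/∂y = 6*y
  integrand = ∂Q/∂x - ∂P/∂y = -9*y.
Integrating over R: integral_0^1 integral_0^{1-x} (-9*y) dy dx = -3/2.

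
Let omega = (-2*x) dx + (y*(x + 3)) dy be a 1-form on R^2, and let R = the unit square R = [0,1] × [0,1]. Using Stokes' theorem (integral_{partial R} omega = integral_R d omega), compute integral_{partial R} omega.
integral_(partial R) omega = 1/2

Stokes: integral_partial_R omega = integral_R d omega with d omega = (∂Q/∂x - ∂P/∂y) dx ∧ dy.
  ∂Q/∂x = y
  ∂P/∂y = 0
  integrand = ∂Q/∂x - ∂P/∂y = y.
Integrating over R: integral_0^1 integral_0^1 (y) dx dy = 1/2.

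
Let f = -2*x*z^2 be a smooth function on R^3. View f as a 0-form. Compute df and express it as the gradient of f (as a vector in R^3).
df = (-2*z^2) dx + (0) dy + (-4*x*z) dz; grad f = (-2*z^2, 0, -4*x*z)

For a 0-form f, d f = (∂f/∂x) dx + (∂f/∂y) dy + (∂f/∂z) dz. The components of the vector representation are exactly the entries of grad f in Cartesian coordinates:
  ∂f/∂x = -2*z^2
  ∂f/∂y = 0
  ∂f/∂z = -4*x*z.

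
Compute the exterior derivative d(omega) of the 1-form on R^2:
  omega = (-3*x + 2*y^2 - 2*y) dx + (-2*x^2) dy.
d(omega) = (-4*x - 4*y + 2) dx ∧ dy

For a 1-form omega = sum_i f_i dx_i, the exterior derivative is
  d(omega) = sum_{i < j} (∂f_j/∂x_i - ∂f_i/∂x_j) dx_i ∧ dx_j.
  coefficient of dx ∧ dy: ∂f_2/∂x - ∂f_1/∂y = ∂(-2*x^2)/∂x - ∂(-3*x + 2*y^2 - 2*y)/∂y = -4*x - 4*y + 2
Assembling: d(omega) = (-4*x - 4*y + 2) dx ∧ dy.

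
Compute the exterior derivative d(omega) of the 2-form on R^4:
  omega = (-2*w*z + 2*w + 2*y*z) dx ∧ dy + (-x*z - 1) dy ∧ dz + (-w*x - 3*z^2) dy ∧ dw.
d(omega) = (-2*w + 2*y - z) dx ∧ dy ∧ dz + (-w - 2*z + 2) dx ∧ dy ∧ dw + (6*z) dy ∧ dz ∧ dw

For a 2-form omega = sum_{i<j} g_{ij} dx_i ∧ dx_j, the exterior derivative is
  d(omega) = sum_{i<j} d(g_{ij}) ∧ dx_i ∧ dx_j = sum_{i<j, k} (∂g_{ij}/∂x_k) dx_k ∧ dx_i ∧ dx_j.
Expand each term, using dx_k ∧ dx_i ∧ dx_j = sgn(permutation) dx_{(a)} ∧ dx_{(b)} ∧ dx_{(c)} with (a < b < c) sorted:
  d(-2*w*z + 2*w + 2*y*z) includes (∂/∂z)(-2*w*z + 2*w + 2*y*z) dz = (-2*w + 2*y) dz, which multiplied by dx ∧ dy gives (-2*w + 2*y) dx ∧ dy ∧ dz
  d(-2*w*z + 2*w + 2*y*z) includes (∂/∂w)(-2*w*z + 2*w + 2*y*z) dw = (2 - 2*z) dw, which multiplied by dx ∧ dy gives (2 - 2*z) dx ∧ dy ∧ dw
  d(-x*z - 1) includes (∂/∂x)(-x*z - 1) dx = (-z) dx, which multiplied by dy ∧ dz gives (-z) dx ∧ dy ∧ dz
  d(-w*x - 3*z^2) includes (∂/∂x)(-w*x - 3*z^2) dx = (-w) dx, which multiplied by dy ∧ dw gives (-w) dx ∧ dy ∧ dw
  d(-w*x - 3*z^2) includes (∂/∂z)(-w*x - 3*z^2) dz = (-6*z) dz, which multiplied by dy ∧ dw gives (6*z) dy ∧ dz ∧ dw
Collecting like 3-forms: d(omega) = (-2*w + 2*y - z) dx ∧ dy ∧ dz + (-w - 2*z + 2) dx ∧ dy ∧ dw + (6*z) dy ∧ dz ∧ dw.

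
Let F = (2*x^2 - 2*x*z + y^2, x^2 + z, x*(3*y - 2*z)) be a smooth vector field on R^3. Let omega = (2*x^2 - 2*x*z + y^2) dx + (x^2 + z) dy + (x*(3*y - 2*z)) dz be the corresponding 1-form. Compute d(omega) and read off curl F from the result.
d(omega) = (3*x - 1) dy ∧ dz + (-2*x - 3*y + 2*z) dz ∧ dx + (2*x - 2*y) dx ∧ dy; curl F = (3*x - 1, -2*x - 3*y + 2*z, 2*x - 2*y)

d omega = sum_{i<j} (∂f_j/∂x_i - ∂f_i/∂x_j) dx_i ∧ dx_j. Under the identification (dy ∧ dz, dz ∧ dx, dx ∧ dy) ↔ (e_x, e_y, e_z), the coefficients are exactly the components of curl F. Compute:
  ∂R/∂y - ∂Q/∂z = (3*x) - (1) = 3*x - 1
  ∂P/∂z - ∂R/∂x = (-2*x) - (3*y - 2*z) = -2*x - 3*y + 2*z
  ∂Q/∂x - ∂P/∂y = (2*x) - (2*y) = 2*x - 2*y.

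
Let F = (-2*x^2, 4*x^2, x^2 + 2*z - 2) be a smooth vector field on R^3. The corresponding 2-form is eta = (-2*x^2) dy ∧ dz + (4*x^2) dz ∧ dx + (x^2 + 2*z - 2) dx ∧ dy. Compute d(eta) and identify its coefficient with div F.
d(eta) = (2 - 4*x) dx ∧ dy ∧ dz; div F = 2 - 4*x

For a 2-form in R^3 of the form above, applying d gives a 3-form with coefficient ∂P/∂x + ∂Q/∂y + ∂R/∂z:
  ∂P/∂x = -4*x
  ∂Q/∂y = 0
  ∂R/∂z = 2
Sum = 2 - 4*x, which is exactly div F.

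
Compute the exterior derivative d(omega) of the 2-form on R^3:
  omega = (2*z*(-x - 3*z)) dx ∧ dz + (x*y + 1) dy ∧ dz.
d(omega) = (y) dx ∧ dy ∧ dz

For a 2-form omega = sum_{i<j} g_{ij} dx_i ∧ dx_j, the exterior derivative is
  d(omega) = sum_{i<j} d(g_{ij}) ∧ dx_i ∧ dx_j = sum_{i<j, k} (∂g_{ij}/∂x_k) dx_k ∧ dx_i ∧ dx_j.
Expand each term, using dx_k ∧ dx_i ∧ dx_j = sgn(permutation) dx_{(a)} ∧ dx_{(b)} ∧ dx_{(c)} with (a < b < c) sorted:
  d(x*y + 1) includes (∂/∂x)(x*y + 1) dx = (y) dx, which multiplied by dy ∧ dz gives (y) dx ∧ dy ∧ dz
Collecting like 3-forms: d(omega) = (y) dx ∧ dy ∧ dz.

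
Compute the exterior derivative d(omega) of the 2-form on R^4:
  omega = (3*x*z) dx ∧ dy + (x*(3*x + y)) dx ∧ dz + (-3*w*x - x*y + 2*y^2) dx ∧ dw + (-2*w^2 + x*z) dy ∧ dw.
d(omega) = (2*x) dx ∧ dy ∧ dz + (x - 4*y + z) dx ∧ dy ∧ dw + (-x) dy ∧ dz ∧ dw

For a 2-form omega = sum_{i<j} g_{ij} dx_i ∧ dx_j, the exterior derivative is
  d(omega) = sum_{i<j} d(g_{ij}) ∧ dx_i ∧ dx_j = sum_{i<j, k} (∂g_{ij}/∂x_k) dx_k ∧ dx_i ∧ dx_j.
Expand each term, using dx_k ∧ dx_i ∧ dx_j = sgn(permutation) dx_{(a)} ∧ dx_{(b)} ∧ dx_{(c)} with (a < b < c) sorted:
  d(3*x*z) includes (∂/∂z)(3*x*z) dz = (3*x) dz, which multiplied by dx ∧ dy gives (3*x) dx ∧ dy ∧ dz
  d(x*(3*x + y)) includes (∂/∂y)(x*(3*x + y)) dy = (x) dy, which multiplied by dx ∧ dz gives (-x) dx ∧ dy ∧ dz
  d(-3*w*x - x*y + 2*y^2) includes (∂/∂y)(-3*w*x - x*y + 2*y^2) dy = (-x + 4*y) dy, which multiplied by dx ∧ dw gives (x - 4*y) dx ∧ dy ∧ dw
  d(-2*w^2 + x*z) includes (∂/∂x)(-2*w^2 + x*z) dx = (z) dx, which multiplied by dy ∧ dw gives (z) dx ∧ dy ∧ dw
  d(-2*w^2 + x*z) includes (∂/∂z)(-2*w^2 + x*z) dz = (x) dz, which multiplied by dy ∧ dw gives (-x) dy ∧ dz ∧ dw
Collecting like 3-forms: d(omega) = (2*x) dx ∧ dy ∧ dz + (x - 4*y + z) dx ∧ dy ∧ dw + (-x) dy ∧ dz ∧ dw.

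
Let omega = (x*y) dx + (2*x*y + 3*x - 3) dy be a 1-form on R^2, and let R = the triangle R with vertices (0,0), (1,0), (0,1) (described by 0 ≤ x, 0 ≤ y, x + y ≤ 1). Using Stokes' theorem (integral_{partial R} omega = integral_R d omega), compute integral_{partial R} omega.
integral_(partial R) omega = 5/3

Stokes: integral_partial_R omega = integral_R d omega with d omega = (∂Q/∂x - ∂P/∂y) dx ∧ dy.
  ∂Q/∂x = 2*y + 3
  ∂P/∂y = x
  integrand = ∂Q/∂x - ∂P/∂y = -x + 2*y + 3.
Integrating over R: integral_0^1 integral_0^{1-x} (-x + 2*y + 3) dy dx = 5/3.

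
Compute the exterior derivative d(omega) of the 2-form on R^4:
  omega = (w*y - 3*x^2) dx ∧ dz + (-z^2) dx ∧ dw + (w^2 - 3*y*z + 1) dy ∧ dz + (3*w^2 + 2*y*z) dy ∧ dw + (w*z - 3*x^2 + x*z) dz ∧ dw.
d(omega) = (-w) dx ∧ dy ∧ dz + (-6*x + y + 3*z) dx ∧ dz ∧ dw + (2*w - 2*y) dy ∧ dz ∧ dw

For a 2-form omega = sum_{i<j} g_{ij} dx_i ∧ dx_j, the exterior derivative is
  d(omega) = sum_{i<j} d(g_{ij}) ∧ dx_i ∧ dx_j = sum_{i<j, k} (∂g_{ij}/∂x_k) dx_k ∧ dx_i ∧ dx_j.
Expand each term, using dx_k ∧ dx_i ∧ dx_j = sgn(permutation) dx_{(a)} ∧ dx_{(b)} ∧ dx_{(c)} with (a < b < c) sorted:
  d(w*y - 3*x^2) includes (∂/∂y)(w*y - 3*x^2) dy = (w) dy, which multiplied by dx ∧ dz gives (-w) dx ∧ dy ∧ dz
  d(w*y - 3*x^2) includes (∂/∂w)(w*y - 3*x^2) dw = (y) dw, which multiplied by dx ∧ dz gives (y) dx ∧ dz ∧ dw
  d(-z^2) includes (∂/∂z)(-z^2) dz = (-2*z) dz, which multiplied by dx ∧ dw gives (2*z) dx ∧ dz ∧ dw
  d(w^2 - 3*y*z + 1) includes (∂/∂w)(w^2 - 3*y*z + 1) dw = (2*w) dw, which multiplied by dy ∧ dz gives (2*w) dy ∧ dz ∧ dw
  d(3*w^2 + 2*y*z) includes (∂/∂z)(3*w^2 + 2*y*z) dz = (2*y) dz, which multiplied by dy ∧ dw gives (-2*y) dy ∧ dz ∧ dw
  d(w*z - 3*x^2 + x*z) includes (∂/∂x)(w*z - 3*x^2 + x*z) dx = (-6*x + z) dx, which multiplied by dz ∧ dw gives (-6*x + z) dx ∧ dz ∧ dw
Collecting like 3-forms: d(omega) = (-w) dx ∧ dy ∧ dz + (-6*x + y + 3*z) dx ∧ dz ∧ dw + (2*w - 2*y) dy ∧ dz ∧ dw.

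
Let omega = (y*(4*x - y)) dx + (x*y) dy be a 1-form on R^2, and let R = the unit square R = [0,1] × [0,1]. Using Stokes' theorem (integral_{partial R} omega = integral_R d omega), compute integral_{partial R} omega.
integral_(partial R) omega = -1/2

Stokes: integral_partial_R omega = integral_R d omega with d omega = (∂Q/∂x - ∂P/∂y) dx ∧ dy.
  ∂Q/∂x = y
  ∂P/∂y = 4*x - 2*y
  integrand = ∂Q/∂x - ∂P/∂y = -4*x + 3*y.
Integrating over R: integral_0^1 integral_0^1 (-4*x + 3*y) dx dy = -1/2.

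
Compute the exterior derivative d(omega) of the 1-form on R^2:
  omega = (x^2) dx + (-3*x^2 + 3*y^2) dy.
d(omega) = (-6*x) dx ∧ dy

For a 1-form omega = sum_i f_i dx_i, the exterior derivative is
  d(omega) = sum_{i < j} (∂f_j/∂x_i - ∂f_i/∂x_j) dx_i ∧ dx_j.
  coefficient of dx ∧ dy: ∂f_2/∂x - ∂f_1/∂y = ∂(-3*x^2 + 3*y^2)/∂x - ∂(x^2)/∂y = -6*x
Assembling: d(omega) = (-6*x) dx ∧ dy.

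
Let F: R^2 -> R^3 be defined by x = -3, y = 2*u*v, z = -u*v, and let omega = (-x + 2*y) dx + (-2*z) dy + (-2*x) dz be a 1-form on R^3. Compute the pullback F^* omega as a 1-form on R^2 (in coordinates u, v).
F^* omega = (2*v*(2*u*v - 3)) du + (2*u*(2*u*v - 3)) dv

Using F^*(f dg) = (f ∘ F) d(g ∘ F), substitute each coordinate x_i by F_i(u, v) in f_i, and replace dx_i by d F_i = (∂F_i/∂u) du + (∂F_i/∂v) dv.
  For the x component: f_1(F) = 4*u*v + 3; d F_1 = (0) du + (0) dv
  For the y component: f_2(F) = 2*u*v; d F_2 = (2*v) du + (2*u) dv
  For the z component: f_3(F) = 6; d F_3 = (-v) du + (-u) dv
Combining and collecting du, dv coefficients:
  coeff of du: 2*v*(2*u*v - 3)
  coeff of dv: 2*u*(2*u*v - 3)
F^* omega = (2*v*(2*u*v - 3)) du + (2*u*(2*u*v - 3)) dv.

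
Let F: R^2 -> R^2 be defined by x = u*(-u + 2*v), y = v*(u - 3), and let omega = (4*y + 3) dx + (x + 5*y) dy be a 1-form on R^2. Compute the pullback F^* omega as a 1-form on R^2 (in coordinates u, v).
F^* omega = (-9*u^2*v + 15*u*v^2 + 24*u*v - 6*u - 39*v^2 + 6*v) du + (-u^3 + 15*u^2*v + 3*u^2 - 60*u*v + 6*u + 45*v) dv

Using F^*(f dg) = (f ∘ F) d(g ∘ F), substitute each coordinate x_i by F_i(u, v) in f_i, and replace dx_i by d F_i = (∂F_i/∂u) du + (∂F_i/∂v) dv.
  For the x component: f_1(F) = 4*u*v - 12*v + 3; d F_1 = (-2*u + 2*v) du + (2*u) dv
  For the y component: f_2(F) = -u^2 + 7*u*v - 15*v; d F_2 = (v) du + (u - 3) dv
Combining and collecting du, dv coefficients:
  coeff of du: -9*u^2*v + 15*u*v^2 + 24*u*v - 6*u - 39*v^2 + 6*v
  coeff of dv: -u^3 + 15*u^2*v + 3*u^2 - 60*u*v + 6*u + 45*v
F^* omega = (-9*u^2*v + 15*u*v^2 + 24*u*v - 6*u - 39*v^2 + 6*v) du + (-u^3 + 15*u^2*v + 3*u^2 - 60*u*v + 6*u + 45*v) dv.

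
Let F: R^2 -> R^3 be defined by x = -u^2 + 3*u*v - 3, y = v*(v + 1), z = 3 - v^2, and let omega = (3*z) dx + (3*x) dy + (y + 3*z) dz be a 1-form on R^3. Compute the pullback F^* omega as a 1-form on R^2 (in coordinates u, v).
F^* omega = (6*u*v^2 - 18*u - 9*v^3 + 27*v) du + (-6*u^2*v - 3*u^2 + 9*u*v^2 + 9*u*v + 27*u + 4*v^3 - 2*v^2 - 36*v - 9) dv

Using F^*(f dg) = (f ∘ F) d(g ∘ F), substitute each coordinate x_i by F_i(u, v) in f_i, and replace dx_i by d F_i = (∂F_i/∂u) du + (∂F_i/∂v) dv.
  For the x component: f_1(F) = 9 - 3*v^2; d F_1 = (-2*u + 3*v) du + (3*u) dv
  For the y component: f_2(F) = -3*u^2 + 9*u*v - 9; d F_2 = (0) du + (2*v + 1) dv
  For the z component: f_3(F) = -2*v^2 + v + 9; d F_3 = (0) du + (-2*v) dv
Combining and collecting du, dv coefficients:
  coeff of du: 6*u*v^2 - 18*u - 9*v^3 + 27*v
  coeff of dv: -6*u^2*v - 3*u^2 + 9*u*v^2 + 9*u*v + 27*u + 4*v^3 - 2*v^2 - 36*v - 9
F^* omega = (6*u*v^2 - 18*u - 9*v^3 + 27*v) du + (-6*u^2*v - 3*u^2 + 9*u*v^2 + 9*u*v + 27*u + 4*v^3 - 2*v^2 - 36*v - 9) dv.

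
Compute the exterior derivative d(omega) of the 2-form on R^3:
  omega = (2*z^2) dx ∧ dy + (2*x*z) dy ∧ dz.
d(omega) = (6*z) dx ∧ dy ∧ dz

For a 2-form omega = sum_{i<j} g_{ij} dx_i ∧ dx_j, the exterior derivative is
  d(omega) = sum_{i<j} d(g_{ij}) ∧ dx_i ∧ dx_j = sum_{i<j, k} (∂g_{ij}/∂x_k) dx_k ∧ dx_i ∧ dx_j.
Expand each term, using dx_k ∧ dx_i ∧ dx_j = sgn(permutation) dx_{(a)} ∧ dx_{(b)} ∧ dx_{(c)} with (a < b < c) sorted:
  d(2*z^2) includes (∂/∂z)(2*z^2) dz = (4*z) dz, which multiplied by dx ∧ dy gives (4*z) dx ∧ dy ∧ dz
  d(2*x*z) includes (∂/∂x)(2*x*z) dx = (2*z) dx, which multiplied by dy ∧ dz gives (2*z) dx ∧ dy ∧ dz
Collecting like 3-forms: d(omega) = (6*z) dx ∧ dy ∧ dz.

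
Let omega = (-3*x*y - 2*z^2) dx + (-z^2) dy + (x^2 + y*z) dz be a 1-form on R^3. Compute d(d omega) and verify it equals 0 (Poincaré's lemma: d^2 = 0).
d(d omega) = 0

Step 1: d omega = sum_{i<j} (∂f_j/∂x_i - ∂f_i/∂x_j) dx_i ∧ dx_j:
  coeff of dx ∧ dy: 3*x
  coeff of dx ∧ dz: 2*x + 4*z
  coeff of dy ∧ dz: 3*z
Step 2: Apply d again to each 2-form coefficient. The only possible 3-form in R^3 is dx ∧ dy ∧ dz, with coefficient
  ∂(coeff of dy∧dz)/∂x - ∂(coeff of dx∧dz)/∂y + ∂(coeff of dx∧dy)/∂z
  = ∂/∂x (3*z) - ∂/∂y (2*x + 4*z) + ∂/∂z (3*x).
Each of these terms simplifies to sums of mixed partials that cancel in pairs. The result is 0 (by equality of mixed partials for smooth functions — Schwarz / Clairaut).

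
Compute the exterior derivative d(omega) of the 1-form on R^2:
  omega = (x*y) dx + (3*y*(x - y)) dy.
d(omega) = (-x + 3*y) dx ∧ dy

For a 1-form omega = sum_i f_i dx_i, the exterior derivative is
  d(omega) = sum_{i < j} (∂f_j/∂x_i - ∂f_i/∂x_j) dx_i ∧ dx_j.
  coefficient of dx ∧ dy: ∂f_2/∂x - ∂f_1/∂y = ∂(3*y*(x - y))/∂x - ∂(x*y)/∂y = -x + 3*y
Assembling: d(omega) = (-x + 3*y) dx ∧ dy.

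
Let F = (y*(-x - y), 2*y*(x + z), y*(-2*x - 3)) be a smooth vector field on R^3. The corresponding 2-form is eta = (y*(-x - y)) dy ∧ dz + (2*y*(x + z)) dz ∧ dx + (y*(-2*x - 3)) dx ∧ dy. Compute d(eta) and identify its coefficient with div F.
d(eta) = (2*x - y + 2*z) dx ∧ dy ∧ dz; div F = 2*x - y + 2*z

For a 2-form in R^3 of the form above, applying d gives a 3-form with coefficient ∂P/∂x + ∂Q/∂y + ∂R/∂z:
  ∂P/∂x = -y
  ∂Q/∂y = 2*x + 2*z
  ∂R/∂z = 0
Sum = 2*x - y + 2*z, which is exactly div F.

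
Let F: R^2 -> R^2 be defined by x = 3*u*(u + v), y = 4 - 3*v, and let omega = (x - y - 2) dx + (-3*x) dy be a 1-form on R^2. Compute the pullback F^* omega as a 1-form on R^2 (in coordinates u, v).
F^* omega = (18*u^3 + 27*u^2*v + 9*u*v^2 + 18*u*v - 36*u + 9*v^2 - 18*v) du + (9*u*(u^2 + u*v + 3*u + 4*v - 2)) dv

Using F^*(f dg) = (f ∘ F) d(g ∘ F), substitute each coordinate x_i by F_i(u, v) in f_i, and replace dx_i by d F_i = (∂F_i/∂u) du + (∂F_i/∂v) dv.
  For the x component: f_1(F) = 3*u^2 + 3*u*v + 3*v - 6; d F_1 = (6*u + 3*v) du + (3*u) dv
  For the y component: f_2(F) = 9*u*(-u - v); d F_2 = (0) du + (-3) dv
Combining and collecting du, dv coefficients:
  coeff of du: 18*u^3 + 27*u^2*v + 9*u*v^2 + 18*u*v - 36*u + 9*v^2 - 18*v
  coeff of dv: 9*u*(u^2 + u*v + 3*u + 4*v - 2)
F^* omega = (18*u^3 + 27*u^2*v + 9*u*v^2 + 18*u*v - 36*u + 9*v^2 - 18*v) du + (9*u*(u^2 + u*v + 3*u + 4*v - 2)) dv.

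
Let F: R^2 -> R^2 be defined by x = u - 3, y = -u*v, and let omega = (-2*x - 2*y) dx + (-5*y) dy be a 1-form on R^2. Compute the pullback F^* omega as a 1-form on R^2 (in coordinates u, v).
F^* omega = (-5*u*v^2 + 2*u*v - 2*u + 6) du + (-5*u^2*v) dv

Using F^*(f dg) = (f ∘ F) d(g ∘ F), substitute each coordinate x_i by F_i(u, v) in f_i, and replace dx_i by d F_i = (∂F_i/∂u) du + (∂F_i/∂v) dv.
  For the x component: f_1(F) = 2*u*v - 2*u + 6; d F_1 = (1) du + (0) dv
  For the y component: f_2(F) = 5*u*v; d F_2 = (-v) du + (-u) dv
Combining and collecting du, dv coefficients:
  coeff of du: -5*u*v^2 + 2*u*v - 2*u + 6
  coeff of dv: -5*u^2*v
F^* omega = (-5*u*v^2 + 2*u*v - 2*u + 6) du + (-5*u^2*v) dv.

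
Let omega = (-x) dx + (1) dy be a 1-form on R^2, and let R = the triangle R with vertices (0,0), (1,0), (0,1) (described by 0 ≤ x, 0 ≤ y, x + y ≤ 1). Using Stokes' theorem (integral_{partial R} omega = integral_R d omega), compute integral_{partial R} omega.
integral_(partial R) omega = 0

Stokes: integral_partial_R omega = integral_R d omega with d omega = (∂Q/∂x - ∂P/∂y) dx ∧ dy.
  ∂Q/∂x = 0
  ∂P/∂y = 0
  integrand = ∂Q/∂x - ∂P/∂y = 0.
Integrating over R: integral_0^1 integral_0^{1-x} (0) dy dx = 0.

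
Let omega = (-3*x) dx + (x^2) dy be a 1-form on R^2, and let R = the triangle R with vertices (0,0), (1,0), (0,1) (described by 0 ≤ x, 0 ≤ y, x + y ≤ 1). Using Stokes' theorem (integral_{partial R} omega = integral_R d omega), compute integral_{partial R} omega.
integral_(partial R) omega = 1/3

Stokes: integral_partial_R omega = integral_R d omega with d omega = (∂Q/∂x - ∂P/∂y) dx ∧ dy.
  ∂Q/∂x = 2*x
  ∂P/∂y = 0
  integrand = ∂Q/∂x - ∂P/∂y = 2*x.
Integrating over R: integral_0^1 integral_0^{1-x} (2*x) dy dx = 1/3.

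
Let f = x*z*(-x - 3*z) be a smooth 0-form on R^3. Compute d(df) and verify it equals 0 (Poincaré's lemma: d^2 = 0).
d(df) = 0

Step 1: df = sum_i (∂f/∂x_i) dx_i = (z*(-2*x - 3*z)) dx + (0) dy + (x*(-x - 6*z)) dz.
Step 2: Apply d again. Using the 1-form formula, the coefficient of dx ∧ dy in d(df) is ∂^2 f/∂x ∂y - ∂^2 f/∂y ∂x = (0) - (0) = 0 (equality of mixed partials for smooth f).
Similarly for dx ∧ dz and dy ∧ dz — all coefficients vanish. So d(df) = 0.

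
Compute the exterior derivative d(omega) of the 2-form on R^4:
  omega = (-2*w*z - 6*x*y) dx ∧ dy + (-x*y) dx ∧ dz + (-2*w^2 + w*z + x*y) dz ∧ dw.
d(omega) = (-2*w + x) dx ∧ dy ∧ dz + (-2*z) dx ∧ dy ∧ dw + (y) dx ∧ dz ∧ dw + (x) dy ∧ dz ∧ dw

For a 2-form omega = sum_{i<j} g_{ij} dx_i ∧ dx_j, the exterior derivative is
  d(omega) = sum_{i<j} d(g_{ij}) ∧ dx_i ∧ dx_j = sum_{i<j, k} (∂g_{ij}/∂x_k) dx_k ∧ dx_i ∧ dx_j.
Expand each term, using dx_k ∧ dx_i ∧ dx_j = sgn(permutation) dx_{(a)} ∧ dx_{(b)} ∧ dx_{(c)} with (a < b < c) sorted:
  d(-2*w*z - 6*x*y) includes (∂/∂z)(-2*w*z - 6*x*y) dz = (-2*w) dz, which multiplied by dx ∧ dy gives (-2*w) dx ∧ dy ∧ dz
  d(-2*w*z - 6*x*y) includes (∂/∂w)(-2*w*z - 6*x*y) dw = (-2*z) dw, which multiplied by dx ∧ dy gives (-2*z) dx ∧ dy ∧ dw
  d(-x*y) includes (∂/∂y)(-x*y) dy = (-x) dy, which multiplied by dx ∧ dz gives (x) dx ∧ dy ∧ dz
  d(-2*w^2 + w*z + x*y) includes (∂/∂x)(-2*w^2 + w*z + x*y) dx = (y) dx, which multiplied by dz ∧ dw gives (y) dx ∧ dz ∧ dw
  d(-2*w^2 + w*z + x*y) includes (∂/∂y)(-2*w^2 + w*z + x*y) dy = (x) dy, which multiplied by dz ∧ dw gives (x) dy ∧ dz ∧ dw
Collecting like 3-forms: d(omega) = (-2*w + x) dx ∧ dy ∧ dz + (-2*z) dx ∧ dy ∧ dw + (y) dx ∧ dz ∧ dw + (x) dy ∧ dz ∧ dw.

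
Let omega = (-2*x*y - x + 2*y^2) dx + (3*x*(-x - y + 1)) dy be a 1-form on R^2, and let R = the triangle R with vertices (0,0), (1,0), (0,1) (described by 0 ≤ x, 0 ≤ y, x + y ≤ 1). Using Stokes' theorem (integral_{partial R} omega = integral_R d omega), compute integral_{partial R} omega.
integral_(partial R) omega = -1/3

Stokes: integral_partial_R omega = integral_R d omega with d omega = (∂Q/∂x - ∂P/∂y) dx ∧ dy.
  ∂Q/∂x = -6*x - 3*y + 3
  ∂P/∂y = -2*x + 4*y
  integrand = ∂Q/∂x - ∂P/∂y = -4*x - 7*y + 3.
Integrating over R: integral_0^1 integral_0^{1-x} (-4*x - 7*y + 3) dy dx = -1/3.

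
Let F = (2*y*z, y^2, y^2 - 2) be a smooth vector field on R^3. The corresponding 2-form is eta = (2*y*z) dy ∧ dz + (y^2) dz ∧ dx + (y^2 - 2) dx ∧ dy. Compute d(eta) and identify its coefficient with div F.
d(eta) = (2*y) dx ∧ dy ∧ dz; div F = 2*y

For a 2-form in R^3 of the form above, applying d gives a 3-form with coefficient ∂P/∂x + ∂Q/∂y + ∂R/∂z:
  ∂P/∂x = 0
  ∂Q/∂y = 2*y
  ∂R/∂z = 0
Sum = 2*y, which is exactly div F.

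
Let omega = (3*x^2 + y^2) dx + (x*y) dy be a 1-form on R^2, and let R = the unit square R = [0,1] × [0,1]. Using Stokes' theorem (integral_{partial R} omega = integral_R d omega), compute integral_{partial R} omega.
integral_(partial R) omega = -1/2

Stokes: integral_partial_R omega = integral_R d omega with d omega = (∂Q/∂x - ∂P/∂y) dx ∧ dy.
  ∂Q/∂x = y
  ∂P/∂y = 2*y
  integrand = ∂Q/∂x - ∂P/∂y = -y.
Integrating over R: integral_0^1 integral_0^1 (-y) dx dy = -1/2.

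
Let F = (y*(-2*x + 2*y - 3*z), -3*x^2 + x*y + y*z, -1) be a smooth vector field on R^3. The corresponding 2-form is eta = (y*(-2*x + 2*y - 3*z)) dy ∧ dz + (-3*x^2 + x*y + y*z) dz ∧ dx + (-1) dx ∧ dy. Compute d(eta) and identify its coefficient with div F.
d(eta) = (x - 2*y + z) dx ∧ dy ∧ dz; div F = x - 2*y + z

For a 2-form in R^3 of the form above, applying d gives a 3-form with coefficient ∂P/∂x + ∂Q/∂y + ∂R/∂z:
  ∂P/∂x = -2*y
  ∂Q/∂y = x + z
  ∂R/∂z = 0
Sum = x - 2*y + z, which is exactly div F.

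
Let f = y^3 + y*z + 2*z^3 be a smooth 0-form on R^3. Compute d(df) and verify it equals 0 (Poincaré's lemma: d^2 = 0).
d(df) = 0

Step 1: df = sum_i (∂f/∂x_i) dx_i = (0) dx + (3*y^2 + z) dy + (y + 6*z^2) dz.
Step 2: Apply d again. Using the 1-form formula, the coefficient of dx ∧ dy in d(df) is ∂^2 f/∂x ∂y - ∂^2 f/∂y ∂x = (0) - (0) = 0 (equality of mixed partials for smooth f).
Similarly for dx ∧ dz and dy ∧ dz — all coefficients vanish. So d(df) = 0.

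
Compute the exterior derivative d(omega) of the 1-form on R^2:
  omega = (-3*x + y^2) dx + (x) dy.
d(omega) = (1 - 2*y) dx ∧ dy

For a 1-form omega = sum_i f_i dx_i, the exterior derivative is
  d(omega) = sum_{i < j} (∂f_j/∂x_i - ∂f_i/∂x_j) dx_i ∧ dx_j.
  coefficient of dx ∧ dy: ∂f_2/∂x - ∂f_1/∂y = ∂(x)/∂x - ∂(-3*x + y^2)/∂y = 1 - 2*y
Assembling: d(omega) = (1 - 2*y) dx ∧ dy.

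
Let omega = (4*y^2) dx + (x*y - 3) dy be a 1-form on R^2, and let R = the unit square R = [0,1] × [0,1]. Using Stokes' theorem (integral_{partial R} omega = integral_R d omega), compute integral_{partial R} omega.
integral_(partial R) omega = -7/2

Stokes: integral_partial_R omega = integral_R d omega with d omega = (∂Q/∂x - ∂P/∂y) dx ∧ dy.
  ∂Q/∂x = y
  ∂P/∂y = 8*y
  integrand = ∂Q/∂x - ∂P/∂y = -7*y.
Integrating over R: integral_0^1 integral_0^1 (-7*y) dx dy = -7/2.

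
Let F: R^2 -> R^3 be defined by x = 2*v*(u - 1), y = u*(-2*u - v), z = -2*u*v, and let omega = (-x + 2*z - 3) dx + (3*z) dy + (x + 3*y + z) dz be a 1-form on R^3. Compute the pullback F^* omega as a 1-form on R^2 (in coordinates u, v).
F^* omega = (2*v*(18*u^2 + 4*v - 3)) du + (12*u^3 + 20*u*v - 6*u - 4*v + 6) dv

Using F^*(f dg) = (f ∘ F) d(g ∘ F), substitute each coordinate x_i by F_i(u, v) in f_i, and replace dx_i by d F_i = (∂F_i/∂u) du + (∂F_i/∂v) dv.
  For the x component: f_1(F) = -6*u*v + 2*v - 3; d F_1 = (2*v) du + (2*u - 2) dv
  For the y component: f_2(F) = -6*u*v; d F_2 = (-4*u - v) du + (-u) dv
  For the z component: f_3(F) = -6*u^2 - 3*u*v - 2*v; d F_3 = (-2*v) du + (-2*u) dv
Combining and collecting du, dv coefficients:
  coeff of du: 2*v*(18*u^2 + 4*v - 3)
  coeff of dv: 12*u^3 + 20*u*v - 6*u - 4*v + 6
F^* omega = (2*v*(18*u^2 + 4*v - 3)) du + (12*u^3 + 20*u*v - 6*u - 4*v + 6) dv.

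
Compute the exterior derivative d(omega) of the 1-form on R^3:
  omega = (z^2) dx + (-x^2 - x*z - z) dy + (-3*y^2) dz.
d(omega) = (-2*x - z) dx ∧ dy + (-2*z) dx ∧ dz + (x - 6*y + 1) dy ∧ dz

For a 1-form omega = sum_i f_i dx_i, the exterior derivative is
  d(omega) = sum_{i < j} (∂f_j/∂x_i - ∂f_i/∂x_j) dx_i ∧ dx_j.
  coefficient of dx ∧ dy: ∂f_2/∂x - ∂f_1/∂y = ∂(-x^2 - x*z - z)/∂x - ∂(z^2)/∂y = -2*x - z
  coefficient of dx ∧ dz: ∂f_3/∂x - ∂f_1/∂z = ∂(-3*y^2)/∂x - ∂(z^2)/∂z = -2*z
  coefficient of dy ∧ dz: ∂f_3/∂y - ∂f_2/∂z = ∂(-3*y^2)/∂y - ∂(-x^2 - x*z - z)/∂z = x - 6*y + 1
Assembling: d(omega) = (-2*x - z) dx ∧ dy + (-2*z) dx ∧ dz + (x - 6*y + 1) dy ∧ dz.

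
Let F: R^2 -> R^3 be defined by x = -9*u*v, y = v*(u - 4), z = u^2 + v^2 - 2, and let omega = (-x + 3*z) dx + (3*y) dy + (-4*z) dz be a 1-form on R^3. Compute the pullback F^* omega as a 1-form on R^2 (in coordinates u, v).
F^* omega = (-8*u^3 - 27*u^2*v - 86*u*v^2 + 16*u - 27*v^3 - 12*v^2 + 54*v) du + (-27*u^3 - 86*u^2*v - 27*u*v^2 - 24*u*v + 54*u - 8*v^3 + 64*v) dv

Using F^*(f dg) = (f ∘ F) d(g ∘ F), substitute each coordinate x_i by F_i(u, v) in f_i, and replace dx_i by d F_i = (∂F_i/∂u) du + (∂F_i/∂v) dv.
  For the x component: f_1(F) = 3*u^2 + 9*u*v + 3*v^2 - 6; d F_1 = (-9*v) du + (-9*u) dv
  For the y component: f_2(F) = 3*v*(u - 4); d F_2 = (v) du + (u - 4) dv
  For the z component: f_3(F) = -4*u^2 - 4*v^2 + 8; d F_3 = (2*u) du + (2*v) dv
Combining and collecting du, dv coefficients:
  coeff of du: -8*u^3 - 27*u^2*v - 86*u*v^2 + 16*u - 27*v^3 - 12*v^2 + 54*v
  coeff of dv: -27*u^3 - 86*u^2*v - 27*u*v^2 - 24*u*v + 54*u - 8*v^3 + 64*v
F^* omega = (-8*u^3 - 27*u^2*v - 86*u*v^2 + 16*u - 27*v^3 - 12*v^2 + 54*v) du + (-27*u^3 - 86*u^2*v - 27*u*v^2 - 24*u*v + 54*u - 8*v^3 + 64*v) dv.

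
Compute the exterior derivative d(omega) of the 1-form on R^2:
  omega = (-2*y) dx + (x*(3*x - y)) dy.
d(omega) = (6*x - y + 2) dx ∧ dy

For a 1-form omega = sum_i f_i dx_i, the exterior derivative is
  d(omega) = sum_{i < j} (∂f_j/∂x_i - ∂f_i/∂x_j) dx_i ∧ dx_j.
  coefficient of dx ∧ dy: ∂f_2/∂x - ∂f_1/∂y = ∂(x*(3*x - y))/∂x - ∂(-2*y)/∂y = 6*x - y + 2
Assembling: d(omega) = (6*x - y + 2) dx ∧ dy.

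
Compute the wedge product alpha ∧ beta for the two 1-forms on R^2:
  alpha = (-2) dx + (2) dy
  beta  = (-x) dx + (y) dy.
alpha ∧ beta = (2*x - 2*y) dx ∧ dy

Distribute the wedge, using dx_i ∧ dx_j = -dx_j ∧ dx_i and dx_i ∧ dx_i = 0. For each pair (i, j) with i < j, the coefficient of dx_i ∧ dx_j in alpha ∧ beta is (alpha_i * beta_j - alpha_j * beta_i). Collecting: alpha ∧ beta = (2*x - 2*y) dx ∧ dy.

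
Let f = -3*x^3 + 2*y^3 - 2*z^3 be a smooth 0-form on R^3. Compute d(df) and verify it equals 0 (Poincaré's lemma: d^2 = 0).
d(df) = 0

Step 1: df = sum_i (∂f/∂x_i) dx_i = (-9*x^2) dx + (6*y^2) dy + (-6*z^2) dz.
Step 2: Apply d again. Using the 1-form formula, the coefficient of dx ∧ dy in d(df) is ∂^2 f/∂x ∂y - ∂^2 f/∂y ∂x = (0) - (0) = 0 (equality of mixed partials for smooth f).
Similarly for dx ∧ dz and dy ∧ dz — all coefficients vanish. So d(df) = 0.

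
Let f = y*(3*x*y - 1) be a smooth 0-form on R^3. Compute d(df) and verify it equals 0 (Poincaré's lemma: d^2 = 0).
d(df) = 0

Step 1: df = sum_i (∂f/∂x_i) dx_i = (3*y^2) dx + (6*x*y - 1) dy + (0) dz.
Step 2: Apply d again. Using the 1-form formula, the coefficient of dx ∧ dy in d(df) is ∂^2 f/∂x ∂y - ∂^2 f/∂y ∂x = (6*y) - (6*y) = 0 (equality of mixed partials for smooth f).
Similarly for dx ∧ dz and dy ∧ dz — all coefficients vanish. So d(df) = 0.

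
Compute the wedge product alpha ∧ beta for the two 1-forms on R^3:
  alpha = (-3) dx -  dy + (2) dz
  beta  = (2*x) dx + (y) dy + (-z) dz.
alpha ∧ beta = (2*x - 3*y) dx ∧ dy + (-4*x + 3*z) dx ∧ dz + (-2*y + z) dy ∧ dz

Distribute the wedge, using dx_i ∧ dx_j = -dx_j ∧ dx_i and dx_i ∧ dx_i = 0. For each pair (i, j) with i < j, the coefficient of dx_i ∧ dx_j in alpha ∧ beta is (alpha_i * beta_j - alpha_j * beta_i). Collecting: alpha ∧ beta = (2*x - 3*y) dx ∧ dy + (-4*x + 3*z) dx ∧ dz + (-2*y + z) dy ∧ dz.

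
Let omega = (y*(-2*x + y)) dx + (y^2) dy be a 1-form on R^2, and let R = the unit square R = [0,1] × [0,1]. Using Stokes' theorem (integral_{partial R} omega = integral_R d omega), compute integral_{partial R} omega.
integral_(partial R) omega = 0

Stokes: integral_partial_R omega = integral_R d omega with d omega = (∂Q/∂x - ∂P/∂y) dx ∧ dy.
  ∂Q/∂x = 0
  ∂P/∂y = -2*x + 2*y
  integrand = ∂Q/∂x - ∂P/∂y = 2*x - 2*y.
Integrating over R: integral_0^1 integral_0^1 (2*x - 2*y) dx dy = 0.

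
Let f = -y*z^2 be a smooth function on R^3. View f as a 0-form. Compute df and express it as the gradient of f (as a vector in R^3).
df = (0) dx + (-z^2) dy + (-2*y*z) dz; grad f = (0, -z^2, -2*y*z)

For a 0-form f, d f = (∂f/∂x) dx + (∂f/∂y) dy + (∂f/∂z) dz. The components of the vector representation are exactly the entries of grad f in Cartesian coordinates:
  ∂f/∂x = 0
  ∂f/∂y = -z^2
  ∂f/∂z = -2*y*z.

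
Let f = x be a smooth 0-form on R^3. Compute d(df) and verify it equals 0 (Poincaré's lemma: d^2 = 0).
d(df) = 0

Step 1: df = sum_i (∂f/∂x_i) dx_i = (1) dx + (0) dy + (0) dz.
Step 2: Apply d again. Using the 1-form formula, the coefficient of dx ∧ dy in d(df) is ∂^2 f/∂x ∂y - ∂^2 f/∂y ∂x = (0) - (0) = 0 (equality of mixed partials for smooth f).
Similarly for dx ∧ dz and dy ∧ dz — all coefficients vanish. So d(df) = 0.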